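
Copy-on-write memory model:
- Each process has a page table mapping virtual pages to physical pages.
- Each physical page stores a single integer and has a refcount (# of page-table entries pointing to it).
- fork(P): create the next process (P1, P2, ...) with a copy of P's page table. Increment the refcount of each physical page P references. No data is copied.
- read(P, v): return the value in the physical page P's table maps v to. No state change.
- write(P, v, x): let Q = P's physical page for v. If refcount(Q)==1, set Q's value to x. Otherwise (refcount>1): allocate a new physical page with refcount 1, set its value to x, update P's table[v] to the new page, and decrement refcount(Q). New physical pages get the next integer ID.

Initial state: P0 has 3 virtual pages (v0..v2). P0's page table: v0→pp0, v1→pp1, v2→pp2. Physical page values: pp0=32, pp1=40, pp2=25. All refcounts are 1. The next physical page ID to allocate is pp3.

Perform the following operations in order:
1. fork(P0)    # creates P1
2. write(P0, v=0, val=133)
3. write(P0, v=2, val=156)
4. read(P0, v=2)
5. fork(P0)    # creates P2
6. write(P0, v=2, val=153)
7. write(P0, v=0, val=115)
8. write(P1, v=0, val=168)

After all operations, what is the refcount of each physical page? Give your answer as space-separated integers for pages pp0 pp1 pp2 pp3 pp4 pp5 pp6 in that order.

Answer: 1 3 1 1 1 1 1

Derivation:
Op 1: fork(P0) -> P1. 3 ppages; refcounts: pp0:2 pp1:2 pp2:2
Op 2: write(P0, v0, 133). refcount(pp0)=2>1 -> COPY to pp3. 4 ppages; refcounts: pp0:1 pp1:2 pp2:2 pp3:1
Op 3: write(P0, v2, 156). refcount(pp2)=2>1 -> COPY to pp4. 5 ppages; refcounts: pp0:1 pp1:2 pp2:1 pp3:1 pp4:1
Op 4: read(P0, v2) -> 156. No state change.
Op 5: fork(P0) -> P2. 5 ppages; refcounts: pp0:1 pp1:3 pp2:1 pp3:2 pp4:2
Op 6: write(P0, v2, 153). refcount(pp4)=2>1 -> COPY to pp5. 6 ppages; refcounts: pp0:1 pp1:3 pp2:1 pp3:2 pp4:1 pp5:1
Op 7: write(P0, v0, 115). refcount(pp3)=2>1 -> COPY to pp6. 7 ppages; refcounts: pp0:1 pp1:3 pp2:1 pp3:1 pp4:1 pp5:1 pp6:1
Op 8: write(P1, v0, 168). refcount(pp0)=1 -> write in place. 7 ppages; refcounts: pp0:1 pp1:3 pp2:1 pp3:1 pp4:1 pp5:1 pp6:1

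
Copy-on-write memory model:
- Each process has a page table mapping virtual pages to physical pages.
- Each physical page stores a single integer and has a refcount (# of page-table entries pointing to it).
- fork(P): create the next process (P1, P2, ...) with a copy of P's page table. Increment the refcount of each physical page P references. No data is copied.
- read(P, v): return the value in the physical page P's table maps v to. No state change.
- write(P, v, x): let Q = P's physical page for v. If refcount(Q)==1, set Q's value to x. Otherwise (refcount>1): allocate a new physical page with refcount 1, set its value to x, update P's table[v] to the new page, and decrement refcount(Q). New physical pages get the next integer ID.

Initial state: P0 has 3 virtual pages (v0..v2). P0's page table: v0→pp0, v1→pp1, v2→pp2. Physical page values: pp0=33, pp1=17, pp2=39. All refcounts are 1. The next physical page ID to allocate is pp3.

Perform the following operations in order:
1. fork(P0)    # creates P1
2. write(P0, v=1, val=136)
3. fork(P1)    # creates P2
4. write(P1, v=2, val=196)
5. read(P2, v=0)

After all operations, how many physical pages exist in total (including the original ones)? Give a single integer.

Answer: 5

Derivation:
Op 1: fork(P0) -> P1. 3 ppages; refcounts: pp0:2 pp1:2 pp2:2
Op 2: write(P0, v1, 136). refcount(pp1)=2>1 -> COPY to pp3. 4 ppages; refcounts: pp0:2 pp1:1 pp2:2 pp3:1
Op 3: fork(P1) -> P2. 4 ppages; refcounts: pp0:3 pp1:2 pp2:3 pp3:1
Op 4: write(P1, v2, 196). refcount(pp2)=3>1 -> COPY to pp4. 5 ppages; refcounts: pp0:3 pp1:2 pp2:2 pp3:1 pp4:1
Op 5: read(P2, v0) -> 33. No state change.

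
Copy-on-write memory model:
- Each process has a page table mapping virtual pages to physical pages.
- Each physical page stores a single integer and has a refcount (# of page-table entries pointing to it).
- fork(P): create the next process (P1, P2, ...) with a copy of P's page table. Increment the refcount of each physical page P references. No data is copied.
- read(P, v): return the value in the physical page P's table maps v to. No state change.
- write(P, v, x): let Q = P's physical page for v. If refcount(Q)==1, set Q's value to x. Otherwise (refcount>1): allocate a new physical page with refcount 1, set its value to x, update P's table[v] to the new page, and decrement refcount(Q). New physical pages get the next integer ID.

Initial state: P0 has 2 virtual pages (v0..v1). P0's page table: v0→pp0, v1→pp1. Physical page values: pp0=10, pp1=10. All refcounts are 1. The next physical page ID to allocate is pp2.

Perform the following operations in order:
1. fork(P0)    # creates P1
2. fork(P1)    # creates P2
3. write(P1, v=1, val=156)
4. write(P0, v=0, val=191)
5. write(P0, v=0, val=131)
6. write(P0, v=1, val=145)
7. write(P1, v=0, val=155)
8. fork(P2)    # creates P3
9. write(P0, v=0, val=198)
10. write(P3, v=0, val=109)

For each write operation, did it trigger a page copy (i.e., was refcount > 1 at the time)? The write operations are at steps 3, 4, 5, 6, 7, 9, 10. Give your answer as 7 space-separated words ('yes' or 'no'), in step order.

Op 1: fork(P0) -> P1. 2 ppages; refcounts: pp0:2 pp1:2
Op 2: fork(P1) -> P2. 2 ppages; refcounts: pp0:3 pp1:3
Op 3: write(P1, v1, 156). refcount(pp1)=3>1 -> COPY to pp2. 3 ppages; refcounts: pp0:3 pp1:2 pp2:1
Op 4: write(P0, v0, 191). refcount(pp0)=3>1 -> COPY to pp3. 4 ppages; refcounts: pp0:2 pp1:2 pp2:1 pp3:1
Op 5: write(P0, v0, 131). refcount(pp3)=1 -> write in place. 4 ppages; refcounts: pp0:2 pp1:2 pp2:1 pp3:1
Op 6: write(P0, v1, 145). refcount(pp1)=2>1 -> COPY to pp4. 5 ppages; refcounts: pp0:2 pp1:1 pp2:1 pp3:1 pp4:1
Op 7: write(P1, v0, 155). refcount(pp0)=2>1 -> COPY to pp5. 6 ppages; refcounts: pp0:1 pp1:1 pp2:1 pp3:1 pp4:1 pp5:1
Op 8: fork(P2) -> P3. 6 ppages; refcounts: pp0:2 pp1:2 pp2:1 pp3:1 pp4:1 pp5:1
Op 9: write(P0, v0, 198). refcount(pp3)=1 -> write in place. 6 ppages; refcounts: pp0:2 pp1:2 pp2:1 pp3:1 pp4:1 pp5:1
Op 10: write(P3, v0, 109). refcount(pp0)=2>1 -> COPY to pp6. 7 ppages; refcounts: pp0:1 pp1:2 pp2:1 pp3:1 pp4:1 pp5:1 pp6:1

yes yes no yes yes no yes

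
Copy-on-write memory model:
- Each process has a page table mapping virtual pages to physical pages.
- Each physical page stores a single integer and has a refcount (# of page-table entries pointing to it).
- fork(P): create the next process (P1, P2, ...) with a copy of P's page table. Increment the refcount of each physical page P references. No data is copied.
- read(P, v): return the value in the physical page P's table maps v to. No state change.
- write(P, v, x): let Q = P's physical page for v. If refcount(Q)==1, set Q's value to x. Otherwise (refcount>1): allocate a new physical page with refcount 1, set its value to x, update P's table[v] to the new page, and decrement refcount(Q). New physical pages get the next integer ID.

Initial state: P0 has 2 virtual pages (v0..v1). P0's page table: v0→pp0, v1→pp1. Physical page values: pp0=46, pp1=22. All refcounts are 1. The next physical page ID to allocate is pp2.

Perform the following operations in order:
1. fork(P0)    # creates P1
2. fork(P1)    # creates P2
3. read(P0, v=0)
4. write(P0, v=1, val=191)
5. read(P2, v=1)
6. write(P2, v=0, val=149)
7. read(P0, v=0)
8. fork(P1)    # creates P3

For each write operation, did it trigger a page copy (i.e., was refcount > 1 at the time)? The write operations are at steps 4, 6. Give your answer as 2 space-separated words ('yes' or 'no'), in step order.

Op 1: fork(P0) -> P1. 2 ppages; refcounts: pp0:2 pp1:2
Op 2: fork(P1) -> P2. 2 ppages; refcounts: pp0:3 pp1:3
Op 3: read(P0, v0) -> 46. No state change.
Op 4: write(P0, v1, 191). refcount(pp1)=3>1 -> COPY to pp2. 3 ppages; refcounts: pp0:3 pp1:2 pp2:1
Op 5: read(P2, v1) -> 22. No state change.
Op 6: write(P2, v0, 149). refcount(pp0)=3>1 -> COPY to pp3. 4 ppages; refcounts: pp0:2 pp1:2 pp2:1 pp3:1
Op 7: read(P0, v0) -> 46. No state change.
Op 8: fork(P1) -> P3. 4 ppages; refcounts: pp0:3 pp1:3 pp2:1 pp3:1

yes yes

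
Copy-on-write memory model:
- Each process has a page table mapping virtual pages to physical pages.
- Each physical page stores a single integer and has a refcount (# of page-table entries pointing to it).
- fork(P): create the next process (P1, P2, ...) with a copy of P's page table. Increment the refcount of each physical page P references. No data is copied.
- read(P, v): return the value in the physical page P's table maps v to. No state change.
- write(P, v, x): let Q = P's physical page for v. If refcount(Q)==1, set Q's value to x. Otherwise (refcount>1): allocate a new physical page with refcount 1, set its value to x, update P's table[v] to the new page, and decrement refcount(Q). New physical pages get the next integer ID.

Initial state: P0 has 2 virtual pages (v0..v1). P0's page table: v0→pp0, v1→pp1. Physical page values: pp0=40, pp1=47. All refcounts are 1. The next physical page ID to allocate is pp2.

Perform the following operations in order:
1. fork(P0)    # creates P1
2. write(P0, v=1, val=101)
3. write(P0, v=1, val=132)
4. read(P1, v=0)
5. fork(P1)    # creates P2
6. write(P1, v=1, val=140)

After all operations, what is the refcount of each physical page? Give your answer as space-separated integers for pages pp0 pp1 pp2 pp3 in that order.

Op 1: fork(P0) -> P1. 2 ppages; refcounts: pp0:2 pp1:2
Op 2: write(P0, v1, 101). refcount(pp1)=2>1 -> COPY to pp2. 3 ppages; refcounts: pp0:2 pp1:1 pp2:1
Op 3: write(P0, v1, 132). refcount(pp2)=1 -> write in place. 3 ppages; refcounts: pp0:2 pp1:1 pp2:1
Op 4: read(P1, v0) -> 40. No state change.
Op 5: fork(P1) -> P2. 3 ppages; refcounts: pp0:3 pp1:2 pp2:1
Op 6: write(P1, v1, 140). refcount(pp1)=2>1 -> COPY to pp3. 4 ppages; refcounts: pp0:3 pp1:1 pp2:1 pp3:1

Answer: 3 1 1 1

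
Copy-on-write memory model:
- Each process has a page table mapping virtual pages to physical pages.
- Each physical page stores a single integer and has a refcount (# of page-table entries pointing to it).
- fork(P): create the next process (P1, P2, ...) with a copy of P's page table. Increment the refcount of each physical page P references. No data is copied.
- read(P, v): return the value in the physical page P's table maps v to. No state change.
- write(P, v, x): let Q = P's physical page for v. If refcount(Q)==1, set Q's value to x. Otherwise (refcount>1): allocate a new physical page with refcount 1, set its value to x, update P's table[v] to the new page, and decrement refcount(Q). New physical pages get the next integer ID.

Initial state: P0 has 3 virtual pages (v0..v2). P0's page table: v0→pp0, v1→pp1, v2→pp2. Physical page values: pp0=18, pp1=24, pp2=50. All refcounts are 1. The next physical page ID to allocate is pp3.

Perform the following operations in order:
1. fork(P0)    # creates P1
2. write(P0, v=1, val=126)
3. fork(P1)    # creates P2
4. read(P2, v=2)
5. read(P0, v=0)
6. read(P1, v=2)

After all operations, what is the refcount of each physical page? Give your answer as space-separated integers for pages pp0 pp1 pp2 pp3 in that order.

Answer: 3 2 3 1

Derivation:
Op 1: fork(P0) -> P1. 3 ppages; refcounts: pp0:2 pp1:2 pp2:2
Op 2: write(P0, v1, 126). refcount(pp1)=2>1 -> COPY to pp3. 4 ppages; refcounts: pp0:2 pp1:1 pp2:2 pp3:1
Op 3: fork(P1) -> P2. 4 ppages; refcounts: pp0:3 pp1:2 pp2:3 pp3:1
Op 4: read(P2, v2) -> 50. No state change.
Op 5: read(P0, v0) -> 18. No state change.
Op 6: read(P1, v2) -> 50. No state change.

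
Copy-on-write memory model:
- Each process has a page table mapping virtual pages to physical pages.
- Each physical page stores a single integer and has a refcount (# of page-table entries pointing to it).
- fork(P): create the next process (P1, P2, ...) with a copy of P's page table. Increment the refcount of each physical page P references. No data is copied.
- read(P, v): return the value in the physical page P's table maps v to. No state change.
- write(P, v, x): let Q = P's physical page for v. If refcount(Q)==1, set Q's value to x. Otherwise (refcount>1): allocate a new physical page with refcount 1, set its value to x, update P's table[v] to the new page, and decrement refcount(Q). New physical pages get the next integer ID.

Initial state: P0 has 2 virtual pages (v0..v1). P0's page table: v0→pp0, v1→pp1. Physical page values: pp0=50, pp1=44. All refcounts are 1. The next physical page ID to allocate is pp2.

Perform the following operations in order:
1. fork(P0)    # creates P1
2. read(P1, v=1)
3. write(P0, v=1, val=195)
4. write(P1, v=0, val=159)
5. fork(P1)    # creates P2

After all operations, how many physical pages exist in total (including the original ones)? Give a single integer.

Answer: 4

Derivation:
Op 1: fork(P0) -> P1. 2 ppages; refcounts: pp0:2 pp1:2
Op 2: read(P1, v1) -> 44. No state change.
Op 3: write(P0, v1, 195). refcount(pp1)=2>1 -> COPY to pp2. 3 ppages; refcounts: pp0:2 pp1:1 pp2:1
Op 4: write(P1, v0, 159). refcount(pp0)=2>1 -> COPY to pp3. 4 ppages; refcounts: pp0:1 pp1:1 pp2:1 pp3:1
Op 5: fork(P1) -> P2. 4 ppages; refcounts: pp0:1 pp1:2 pp2:1 pp3:2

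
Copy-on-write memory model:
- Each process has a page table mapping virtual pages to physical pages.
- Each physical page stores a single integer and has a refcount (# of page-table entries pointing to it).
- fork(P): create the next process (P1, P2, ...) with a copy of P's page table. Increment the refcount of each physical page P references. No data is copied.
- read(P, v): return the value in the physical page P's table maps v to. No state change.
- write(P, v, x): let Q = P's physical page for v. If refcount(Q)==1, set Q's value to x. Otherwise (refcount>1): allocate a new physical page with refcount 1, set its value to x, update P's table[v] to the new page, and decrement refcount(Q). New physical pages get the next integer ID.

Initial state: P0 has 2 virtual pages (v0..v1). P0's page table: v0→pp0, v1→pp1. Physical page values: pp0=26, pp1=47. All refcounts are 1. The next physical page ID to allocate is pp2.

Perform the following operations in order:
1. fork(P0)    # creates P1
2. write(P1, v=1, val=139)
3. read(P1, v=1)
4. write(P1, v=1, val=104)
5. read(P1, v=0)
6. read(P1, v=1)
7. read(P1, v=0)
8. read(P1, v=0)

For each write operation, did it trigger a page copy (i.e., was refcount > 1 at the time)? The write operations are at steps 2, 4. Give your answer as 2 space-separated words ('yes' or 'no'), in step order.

Op 1: fork(P0) -> P1. 2 ppages; refcounts: pp0:2 pp1:2
Op 2: write(P1, v1, 139). refcount(pp1)=2>1 -> COPY to pp2. 3 ppages; refcounts: pp0:2 pp1:1 pp2:1
Op 3: read(P1, v1) -> 139. No state change.
Op 4: write(P1, v1, 104). refcount(pp2)=1 -> write in place. 3 ppages; refcounts: pp0:2 pp1:1 pp2:1
Op 5: read(P1, v0) -> 26. No state change.
Op 6: read(P1, v1) -> 104. No state change.
Op 7: read(P1, v0) -> 26. No state change.
Op 8: read(P1, v0) -> 26. No state change.

yes no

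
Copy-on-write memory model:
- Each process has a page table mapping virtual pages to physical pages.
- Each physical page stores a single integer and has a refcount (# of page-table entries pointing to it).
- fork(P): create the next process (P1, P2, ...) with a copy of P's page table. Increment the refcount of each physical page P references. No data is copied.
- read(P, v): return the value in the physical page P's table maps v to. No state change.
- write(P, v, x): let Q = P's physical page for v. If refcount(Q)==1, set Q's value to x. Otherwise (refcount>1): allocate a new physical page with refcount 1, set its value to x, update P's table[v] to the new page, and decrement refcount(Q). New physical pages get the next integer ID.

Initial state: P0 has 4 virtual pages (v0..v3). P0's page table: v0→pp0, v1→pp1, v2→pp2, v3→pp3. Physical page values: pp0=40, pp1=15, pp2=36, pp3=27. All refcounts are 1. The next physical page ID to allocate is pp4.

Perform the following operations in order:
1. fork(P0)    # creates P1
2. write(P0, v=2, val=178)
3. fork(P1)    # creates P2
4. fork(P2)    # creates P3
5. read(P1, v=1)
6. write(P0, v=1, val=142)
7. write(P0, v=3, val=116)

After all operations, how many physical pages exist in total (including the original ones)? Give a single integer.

Op 1: fork(P0) -> P1. 4 ppages; refcounts: pp0:2 pp1:2 pp2:2 pp3:2
Op 2: write(P0, v2, 178). refcount(pp2)=2>1 -> COPY to pp4. 5 ppages; refcounts: pp0:2 pp1:2 pp2:1 pp3:2 pp4:1
Op 3: fork(P1) -> P2. 5 ppages; refcounts: pp0:3 pp1:3 pp2:2 pp3:3 pp4:1
Op 4: fork(P2) -> P3. 5 ppages; refcounts: pp0:4 pp1:4 pp2:3 pp3:4 pp4:1
Op 5: read(P1, v1) -> 15. No state change.
Op 6: write(P0, v1, 142). refcount(pp1)=4>1 -> COPY to pp5. 6 ppages; refcounts: pp0:4 pp1:3 pp2:3 pp3:4 pp4:1 pp5:1
Op 7: write(P0, v3, 116). refcount(pp3)=4>1 -> COPY to pp6. 7 ppages; refcounts: pp0:4 pp1:3 pp2:3 pp3:3 pp4:1 pp5:1 pp6:1

Answer: 7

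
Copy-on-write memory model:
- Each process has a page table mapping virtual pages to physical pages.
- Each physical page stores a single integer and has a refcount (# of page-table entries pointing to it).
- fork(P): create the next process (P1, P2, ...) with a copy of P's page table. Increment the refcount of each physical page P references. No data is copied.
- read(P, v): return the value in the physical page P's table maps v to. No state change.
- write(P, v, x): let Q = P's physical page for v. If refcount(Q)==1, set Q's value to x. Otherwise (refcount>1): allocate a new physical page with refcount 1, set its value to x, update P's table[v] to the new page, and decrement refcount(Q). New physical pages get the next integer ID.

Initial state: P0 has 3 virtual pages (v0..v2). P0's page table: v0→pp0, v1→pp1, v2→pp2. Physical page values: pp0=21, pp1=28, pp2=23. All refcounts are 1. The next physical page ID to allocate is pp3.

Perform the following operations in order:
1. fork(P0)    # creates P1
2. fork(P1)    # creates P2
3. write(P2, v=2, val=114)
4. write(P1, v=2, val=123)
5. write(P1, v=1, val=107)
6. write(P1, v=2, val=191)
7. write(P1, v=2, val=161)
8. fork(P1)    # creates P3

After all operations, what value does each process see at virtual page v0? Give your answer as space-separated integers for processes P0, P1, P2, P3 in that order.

Op 1: fork(P0) -> P1. 3 ppages; refcounts: pp0:2 pp1:2 pp2:2
Op 2: fork(P1) -> P2. 3 ppages; refcounts: pp0:3 pp1:3 pp2:3
Op 3: write(P2, v2, 114). refcount(pp2)=3>1 -> COPY to pp3. 4 ppages; refcounts: pp0:3 pp1:3 pp2:2 pp3:1
Op 4: write(P1, v2, 123). refcount(pp2)=2>1 -> COPY to pp4. 5 ppages; refcounts: pp0:3 pp1:3 pp2:1 pp3:1 pp4:1
Op 5: write(P1, v1, 107). refcount(pp1)=3>1 -> COPY to pp5. 6 ppages; refcounts: pp0:3 pp1:2 pp2:1 pp3:1 pp4:1 pp5:1
Op 6: write(P1, v2, 191). refcount(pp4)=1 -> write in place. 6 ppages; refcounts: pp0:3 pp1:2 pp2:1 pp3:1 pp4:1 pp5:1
Op 7: write(P1, v2, 161). refcount(pp4)=1 -> write in place. 6 ppages; refcounts: pp0:3 pp1:2 pp2:1 pp3:1 pp4:1 pp5:1
Op 8: fork(P1) -> P3. 6 ppages; refcounts: pp0:4 pp1:2 pp2:1 pp3:1 pp4:2 pp5:2
P0: v0 -> pp0 = 21
P1: v0 -> pp0 = 21
P2: v0 -> pp0 = 21
P3: v0 -> pp0 = 21

Answer: 21 21 21 21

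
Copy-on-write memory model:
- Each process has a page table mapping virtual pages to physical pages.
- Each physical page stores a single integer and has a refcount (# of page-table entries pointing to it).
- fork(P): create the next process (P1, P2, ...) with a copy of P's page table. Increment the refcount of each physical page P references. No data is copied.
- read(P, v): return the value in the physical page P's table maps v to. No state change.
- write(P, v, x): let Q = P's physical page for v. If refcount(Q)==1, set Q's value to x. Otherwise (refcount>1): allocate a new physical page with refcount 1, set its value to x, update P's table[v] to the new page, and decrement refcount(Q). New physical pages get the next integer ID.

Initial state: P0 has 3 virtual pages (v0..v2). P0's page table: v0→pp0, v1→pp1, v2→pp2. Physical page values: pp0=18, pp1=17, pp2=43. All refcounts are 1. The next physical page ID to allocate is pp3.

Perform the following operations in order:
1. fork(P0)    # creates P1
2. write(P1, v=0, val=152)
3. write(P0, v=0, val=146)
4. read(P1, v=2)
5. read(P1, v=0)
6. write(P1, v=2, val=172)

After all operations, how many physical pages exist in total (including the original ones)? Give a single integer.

Op 1: fork(P0) -> P1. 3 ppages; refcounts: pp0:2 pp1:2 pp2:2
Op 2: write(P1, v0, 152). refcount(pp0)=2>1 -> COPY to pp3. 4 ppages; refcounts: pp0:1 pp1:2 pp2:2 pp3:1
Op 3: write(P0, v0, 146). refcount(pp0)=1 -> write in place. 4 ppages; refcounts: pp0:1 pp1:2 pp2:2 pp3:1
Op 4: read(P1, v2) -> 43. No state change.
Op 5: read(P1, v0) -> 152. No state change.
Op 6: write(P1, v2, 172). refcount(pp2)=2>1 -> COPY to pp4. 5 ppages; refcounts: pp0:1 pp1:2 pp2:1 pp3:1 pp4:1

Answer: 5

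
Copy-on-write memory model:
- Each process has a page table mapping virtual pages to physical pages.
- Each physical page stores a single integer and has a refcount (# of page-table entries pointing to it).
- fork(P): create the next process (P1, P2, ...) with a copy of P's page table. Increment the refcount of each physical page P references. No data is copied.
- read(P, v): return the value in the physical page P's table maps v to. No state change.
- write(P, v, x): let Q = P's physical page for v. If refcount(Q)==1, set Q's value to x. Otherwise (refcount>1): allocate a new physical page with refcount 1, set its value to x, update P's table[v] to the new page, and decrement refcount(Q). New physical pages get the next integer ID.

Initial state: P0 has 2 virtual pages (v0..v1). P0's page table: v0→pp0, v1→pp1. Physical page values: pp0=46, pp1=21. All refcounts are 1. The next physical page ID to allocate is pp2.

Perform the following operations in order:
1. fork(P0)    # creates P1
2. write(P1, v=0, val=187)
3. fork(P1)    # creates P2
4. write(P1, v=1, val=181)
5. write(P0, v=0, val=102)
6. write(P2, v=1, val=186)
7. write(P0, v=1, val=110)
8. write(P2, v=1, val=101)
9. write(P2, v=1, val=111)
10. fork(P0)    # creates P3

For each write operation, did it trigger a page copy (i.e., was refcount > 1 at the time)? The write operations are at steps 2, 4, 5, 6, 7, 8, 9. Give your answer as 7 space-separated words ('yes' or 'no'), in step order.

Op 1: fork(P0) -> P1. 2 ppages; refcounts: pp0:2 pp1:2
Op 2: write(P1, v0, 187). refcount(pp0)=2>1 -> COPY to pp2. 3 ppages; refcounts: pp0:1 pp1:2 pp2:1
Op 3: fork(P1) -> P2. 3 ppages; refcounts: pp0:1 pp1:3 pp2:2
Op 4: write(P1, v1, 181). refcount(pp1)=3>1 -> COPY to pp3. 4 ppages; refcounts: pp0:1 pp1:2 pp2:2 pp3:1
Op 5: write(P0, v0, 102). refcount(pp0)=1 -> write in place. 4 ppages; refcounts: pp0:1 pp1:2 pp2:2 pp3:1
Op 6: write(P2, v1, 186). refcount(pp1)=2>1 -> COPY to pp4. 5 ppages; refcounts: pp0:1 pp1:1 pp2:2 pp3:1 pp4:1
Op 7: write(P0, v1, 110). refcount(pp1)=1 -> write in place. 5 ppages; refcounts: pp0:1 pp1:1 pp2:2 pp3:1 pp4:1
Op 8: write(P2, v1, 101). refcount(pp4)=1 -> write in place. 5 ppages; refcounts: pp0:1 pp1:1 pp2:2 pp3:1 pp4:1
Op 9: write(P2, v1, 111). refcount(pp4)=1 -> write in place. 5 ppages; refcounts: pp0:1 pp1:1 pp2:2 pp3:1 pp4:1
Op 10: fork(P0) -> P3. 5 ppages; refcounts: pp0:2 pp1:2 pp2:2 pp3:1 pp4:1

yes yes no yes no no no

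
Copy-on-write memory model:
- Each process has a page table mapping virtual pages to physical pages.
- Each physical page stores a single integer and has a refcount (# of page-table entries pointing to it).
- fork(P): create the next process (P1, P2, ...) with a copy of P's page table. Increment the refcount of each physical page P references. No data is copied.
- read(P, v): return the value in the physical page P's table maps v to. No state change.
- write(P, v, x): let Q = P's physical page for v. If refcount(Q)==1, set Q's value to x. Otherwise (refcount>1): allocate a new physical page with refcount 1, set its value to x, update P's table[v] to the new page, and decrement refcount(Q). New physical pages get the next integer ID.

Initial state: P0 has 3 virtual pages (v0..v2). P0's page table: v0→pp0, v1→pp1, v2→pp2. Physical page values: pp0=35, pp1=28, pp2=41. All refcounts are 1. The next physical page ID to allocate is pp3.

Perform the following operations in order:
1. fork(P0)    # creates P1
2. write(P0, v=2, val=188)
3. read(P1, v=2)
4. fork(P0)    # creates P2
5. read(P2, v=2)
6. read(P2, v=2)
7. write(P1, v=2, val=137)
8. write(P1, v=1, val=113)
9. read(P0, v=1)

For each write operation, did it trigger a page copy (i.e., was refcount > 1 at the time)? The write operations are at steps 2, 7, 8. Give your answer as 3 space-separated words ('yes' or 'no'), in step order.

Op 1: fork(P0) -> P1. 3 ppages; refcounts: pp0:2 pp1:2 pp2:2
Op 2: write(P0, v2, 188). refcount(pp2)=2>1 -> COPY to pp3. 4 ppages; refcounts: pp0:2 pp1:2 pp2:1 pp3:1
Op 3: read(P1, v2) -> 41. No state change.
Op 4: fork(P0) -> P2. 4 ppages; refcounts: pp0:3 pp1:3 pp2:1 pp3:2
Op 5: read(P2, v2) -> 188. No state change.
Op 6: read(P2, v2) -> 188. No state change.
Op 7: write(P1, v2, 137). refcount(pp2)=1 -> write in place. 4 ppages; refcounts: pp0:3 pp1:3 pp2:1 pp3:2
Op 8: write(P1, v1, 113). refcount(pp1)=3>1 -> COPY to pp4. 5 ppages; refcounts: pp0:3 pp1:2 pp2:1 pp3:2 pp4:1
Op 9: read(P0, v1) -> 28. No state change.

yes no yes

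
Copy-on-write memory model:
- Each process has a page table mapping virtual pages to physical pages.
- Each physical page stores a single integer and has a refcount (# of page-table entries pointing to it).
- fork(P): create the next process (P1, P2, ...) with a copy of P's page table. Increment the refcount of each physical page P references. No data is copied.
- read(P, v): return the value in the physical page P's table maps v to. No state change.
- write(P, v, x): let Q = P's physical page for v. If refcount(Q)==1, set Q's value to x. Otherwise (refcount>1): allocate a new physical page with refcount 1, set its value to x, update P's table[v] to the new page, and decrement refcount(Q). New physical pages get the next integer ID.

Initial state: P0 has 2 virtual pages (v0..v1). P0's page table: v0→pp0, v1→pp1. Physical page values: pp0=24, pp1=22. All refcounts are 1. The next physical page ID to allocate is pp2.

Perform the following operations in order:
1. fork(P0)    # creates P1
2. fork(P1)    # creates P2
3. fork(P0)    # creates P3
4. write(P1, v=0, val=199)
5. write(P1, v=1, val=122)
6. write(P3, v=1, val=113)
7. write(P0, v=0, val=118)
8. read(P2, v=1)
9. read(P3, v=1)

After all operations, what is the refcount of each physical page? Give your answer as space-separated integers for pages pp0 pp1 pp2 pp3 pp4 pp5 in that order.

Answer: 2 2 1 1 1 1

Derivation:
Op 1: fork(P0) -> P1. 2 ppages; refcounts: pp0:2 pp1:2
Op 2: fork(P1) -> P2. 2 ppages; refcounts: pp0:3 pp1:3
Op 3: fork(P0) -> P3. 2 ppages; refcounts: pp0:4 pp1:4
Op 4: write(P1, v0, 199). refcount(pp0)=4>1 -> COPY to pp2. 3 ppages; refcounts: pp0:3 pp1:4 pp2:1
Op 5: write(P1, v1, 122). refcount(pp1)=4>1 -> COPY to pp3. 4 ppages; refcounts: pp0:3 pp1:3 pp2:1 pp3:1
Op 6: write(P3, v1, 113). refcount(pp1)=3>1 -> COPY to pp4. 5 ppages; refcounts: pp0:3 pp1:2 pp2:1 pp3:1 pp4:1
Op 7: write(P0, v0, 118). refcount(pp0)=3>1 -> COPY to pp5. 6 ppages; refcounts: pp0:2 pp1:2 pp2:1 pp3:1 pp4:1 pp5:1
Op 8: read(P2, v1) -> 22. No state change.
Op 9: read(P3, v1) -> 113. No state change.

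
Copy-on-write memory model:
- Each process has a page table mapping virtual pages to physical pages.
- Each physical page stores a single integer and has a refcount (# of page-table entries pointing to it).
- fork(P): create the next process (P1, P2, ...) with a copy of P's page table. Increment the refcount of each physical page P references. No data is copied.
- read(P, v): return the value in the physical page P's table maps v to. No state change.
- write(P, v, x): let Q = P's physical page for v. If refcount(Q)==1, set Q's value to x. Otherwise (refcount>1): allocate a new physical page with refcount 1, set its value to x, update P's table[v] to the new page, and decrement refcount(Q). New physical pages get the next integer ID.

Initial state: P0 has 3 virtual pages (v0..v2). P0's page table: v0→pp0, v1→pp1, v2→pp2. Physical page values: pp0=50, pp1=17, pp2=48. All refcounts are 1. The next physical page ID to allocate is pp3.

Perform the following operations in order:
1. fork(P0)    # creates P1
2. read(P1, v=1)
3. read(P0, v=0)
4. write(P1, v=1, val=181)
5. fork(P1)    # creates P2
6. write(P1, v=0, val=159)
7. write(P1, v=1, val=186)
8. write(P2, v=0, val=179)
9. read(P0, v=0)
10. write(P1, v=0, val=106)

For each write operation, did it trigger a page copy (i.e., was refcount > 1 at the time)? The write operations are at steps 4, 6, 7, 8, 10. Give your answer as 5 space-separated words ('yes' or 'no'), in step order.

Op 1: fork(P0) -> P1. 3 ppages; refcounts: pp0:2 pp1:2 pp2:2
Op 2: read(P1, v1) -> 17. No state change.
Op 3: read(P0, v0) -> 50. No state change.
Op 4: write(P1, v1, 181). refcount(pp1)=2>1 -> COPY to pp3. 4 ppages; refcounts: pp0:2 pp1:1 pp2:2 pp3:1
Op 5: fork(P1) -> P2. 4 ppages; refcounts: pp0:3 pp1:1 pp2:3 pp3:2
Op 6: write(P1, v0, 159). refcount(pp0)=3>1 -> COPY to pp4. 5 ppages; refcounts: pp0:2 pp1:1 pp2:3 pp3:2 pp4:1
Op 7: write(P1, v1, 186). refcount(pp3)=2>1 -> COPY to pp5. 6 ppages; refcounts: pp0:2 pp1:1 pp2:3 pp3:1 pp4:1 pp5:1
Op 8: write(P2, v0, 179). refcount(pp0)=2>1 -> COPY to pp6. 7 ppages; refcounts: pp0:1 pp1:1 pp2:3 pp3:1 pp4:1 pp5:1 pp6:1
Op 9: read(P0, v0) -> 50. No state change.
Op 10: write(P1, v0, 106). refcount(pp4)=1 -> write in place. 7 ppages; refcounts: pp0:1 pp1:1 pp2:3 pp3:1 pp4:1 pp5:1 pp6:1

yes yes yes yes no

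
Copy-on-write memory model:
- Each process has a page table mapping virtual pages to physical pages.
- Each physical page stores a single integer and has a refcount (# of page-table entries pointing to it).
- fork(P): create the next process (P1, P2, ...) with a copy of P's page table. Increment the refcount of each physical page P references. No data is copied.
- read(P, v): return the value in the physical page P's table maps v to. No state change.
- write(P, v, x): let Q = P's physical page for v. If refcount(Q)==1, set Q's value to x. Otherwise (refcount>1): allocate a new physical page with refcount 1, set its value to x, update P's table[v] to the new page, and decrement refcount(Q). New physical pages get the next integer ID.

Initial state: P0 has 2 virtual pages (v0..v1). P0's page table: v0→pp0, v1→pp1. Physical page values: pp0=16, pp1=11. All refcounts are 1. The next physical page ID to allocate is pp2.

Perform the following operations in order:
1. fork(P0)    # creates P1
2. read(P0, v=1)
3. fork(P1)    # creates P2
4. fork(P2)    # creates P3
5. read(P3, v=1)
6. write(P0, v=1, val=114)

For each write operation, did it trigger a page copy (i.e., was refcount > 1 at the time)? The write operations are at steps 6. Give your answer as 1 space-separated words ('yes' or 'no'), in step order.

Op 1: fork(P0) -> P1. 2 ppages; refcounts: pp0:2 pp1:2
Op 2: read(P0, v1) -> 11. No state change.
Op 3: fork(P1) -> P2. 2 ppages; refcounts: pp0:3 pp1:3
Op 4: fork(P2) -> P3. 2 ppages; refcounts: pp0:4 pp1:4
Op 5: read(P3, v1) -> 11. No state change.
Op 6: write(P0, v1, 114). refcount(pp1)=4>1 -> COPY to pp2. 3 ppages; refcounts: pp0:4 pp1:3 pp2:1

yes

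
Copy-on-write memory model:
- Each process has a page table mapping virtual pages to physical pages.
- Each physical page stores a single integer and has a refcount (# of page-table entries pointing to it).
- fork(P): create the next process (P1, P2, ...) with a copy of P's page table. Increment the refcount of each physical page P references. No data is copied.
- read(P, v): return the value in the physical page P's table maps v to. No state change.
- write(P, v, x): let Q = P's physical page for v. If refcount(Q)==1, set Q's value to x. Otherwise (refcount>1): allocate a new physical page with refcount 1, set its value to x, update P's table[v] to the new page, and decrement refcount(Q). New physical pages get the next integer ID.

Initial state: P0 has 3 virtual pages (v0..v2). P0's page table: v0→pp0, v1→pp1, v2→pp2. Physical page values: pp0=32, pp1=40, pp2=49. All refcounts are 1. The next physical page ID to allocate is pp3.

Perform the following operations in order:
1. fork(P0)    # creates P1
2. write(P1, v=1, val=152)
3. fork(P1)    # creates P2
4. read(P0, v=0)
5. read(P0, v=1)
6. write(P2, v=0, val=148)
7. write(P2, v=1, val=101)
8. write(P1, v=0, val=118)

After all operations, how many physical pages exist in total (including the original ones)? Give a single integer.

Op 1: fork(P0) -> P1. 3 ppages; refcounts: pp0:2 pp1:2 pp2:2
Op 2: write(P1, v1, 152). refcount(pp1)=2>1 -> COPY to pp3. 4 ppages; refcounts: pp0:2 pp1:1 pp2:2 pp3:1
Op 3: fork(P1) -> P2. 4 ppages; refcounts: pp0:3 pp1:1 pp2:3 pp3:2
Op 4: read(P0, v0) -> 32. No state change.
Op 5: read(P0, v1) -> 40. No state change.
Op 6: write(P2, v0, 148). refcount(pp0)=3>1 -> COPY to pp4. 5 ppages; refcounts: pp0:2 pp1:1 pp2:3 pp3:2 pp4:1
Op 7: write(P2, v1, 101). refcount(pp3)=2>1 -> COPY to pp5. 6 ppages; refcounts: pp0:2 pp1:1 pp2:3 pp3:1 pp4:1 pp5:1
Op 8: write(P1, v0, 118). refcount(pp0)=2>1 -> COPY to pp6. 7 ppages; refcounts: pp0:1 pp1:1 pp2:3 pp3:1 pp4:1 pp5:1 pp6:1

Answer: 7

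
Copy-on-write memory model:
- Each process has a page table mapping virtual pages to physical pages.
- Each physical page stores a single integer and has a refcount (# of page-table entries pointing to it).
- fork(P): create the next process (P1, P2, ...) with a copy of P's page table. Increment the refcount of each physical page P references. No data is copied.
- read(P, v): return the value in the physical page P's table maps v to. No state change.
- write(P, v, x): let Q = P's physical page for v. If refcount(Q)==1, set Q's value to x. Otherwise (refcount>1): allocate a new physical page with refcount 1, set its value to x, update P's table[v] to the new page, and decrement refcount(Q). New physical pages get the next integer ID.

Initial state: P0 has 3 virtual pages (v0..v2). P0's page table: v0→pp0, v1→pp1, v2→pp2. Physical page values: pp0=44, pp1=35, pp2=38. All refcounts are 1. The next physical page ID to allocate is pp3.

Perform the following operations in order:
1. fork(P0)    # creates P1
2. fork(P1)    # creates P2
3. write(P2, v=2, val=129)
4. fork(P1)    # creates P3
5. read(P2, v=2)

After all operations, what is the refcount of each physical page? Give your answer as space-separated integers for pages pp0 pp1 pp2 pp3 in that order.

Op 1: fork(P0) -> P1. 3 ppages; refcounts: pp0:2 pp1:2 pp2:2
Op 2: fork(P1) -> P2. 3 ppages; refcounts: pp0:3 pp1:3 pp2:3
Op 3: write(P2, v2, 129). refcount(pp2)=3>1 -> COPY to pp3. 4 ppages; refcounts: pp0:3 pp1:3 pp2:2 pp3:1
Op 4: fork(P1) -> P3. 4 ppages; refcounts: pp0:4 pp1:4 pp2:3 pp3:1
Op 5: read(P2, v2) -> 129. No state change.

Answer: 4 4 3 1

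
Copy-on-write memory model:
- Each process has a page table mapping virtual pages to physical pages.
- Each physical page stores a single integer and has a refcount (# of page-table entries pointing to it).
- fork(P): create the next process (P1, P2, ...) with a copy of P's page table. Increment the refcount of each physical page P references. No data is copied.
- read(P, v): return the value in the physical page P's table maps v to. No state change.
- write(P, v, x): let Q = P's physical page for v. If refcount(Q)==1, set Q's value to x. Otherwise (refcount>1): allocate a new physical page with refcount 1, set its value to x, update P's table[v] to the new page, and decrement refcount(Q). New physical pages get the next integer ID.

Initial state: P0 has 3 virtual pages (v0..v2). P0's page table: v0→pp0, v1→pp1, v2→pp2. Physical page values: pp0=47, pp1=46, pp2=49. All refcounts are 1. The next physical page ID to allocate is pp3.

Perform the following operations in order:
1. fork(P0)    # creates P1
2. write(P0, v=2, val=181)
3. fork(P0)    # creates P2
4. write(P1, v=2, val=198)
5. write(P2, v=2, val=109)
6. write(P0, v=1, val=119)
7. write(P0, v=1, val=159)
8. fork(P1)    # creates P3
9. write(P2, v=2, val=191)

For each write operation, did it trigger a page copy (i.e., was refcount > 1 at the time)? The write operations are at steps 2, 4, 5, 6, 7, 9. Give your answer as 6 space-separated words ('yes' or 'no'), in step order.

Op 1: fork(P0) -> P1. 3 ppages; refcounts: pp0:2 pp1:2 pp2:2
Op 2: write(P0, v2, 181). refcount(pp2)=2>1 -> COPY to pp3. 4 ppages; refcounts: pp0:2 pp1:2 pp2:1 pp3:1
Op 3: fork(P0) -> P2. 4 ppages; refcounts: pp0:3 pp1:3 pp2:1 pp3:2
Op 4: write(P1, v2, 198). refcount(pp2)=1 -> write in place. 4 ppages; refcounts: pp0:3 pp1:3 pp2:1 pp3:2
Op 5: write(P2, v2, 109). refcount(pp3)=2>1 -> COPY to pp4. 5 ppages; refcounts: pp0:3 pp1:3 pp2:1 pp3:1 pp4:1
Op 6: write(P0, v1, 119). refcount(pp1)=3>1 -> COPY to pp5. 6 ppages; refcounts: pp0:3 pp1:2 pp2:1 pp3:1 pp4:1 pp5:1
Op 7: write(P0, v1, 159). refcount(pp5)=1 -> write in place. 6 ppages; refcounts: pp0:3 pp1:2 pp2:1 pp3:1 pp4:1 pp5:1
Op 8: fork(P1) -> P3. 6 ppages; refcounts: pp0:4 pp1:3 pp2:2 pp3:1 pp4:1 pp5:1
Op 9: write(P2, v2, 191). refcount(pp4)=1 -> write in place. 6 ppages; refcounts: pp0:4 pp1:3 pp2:2 pp3:1 pp4:1 pp5:1

yes no yes yes no no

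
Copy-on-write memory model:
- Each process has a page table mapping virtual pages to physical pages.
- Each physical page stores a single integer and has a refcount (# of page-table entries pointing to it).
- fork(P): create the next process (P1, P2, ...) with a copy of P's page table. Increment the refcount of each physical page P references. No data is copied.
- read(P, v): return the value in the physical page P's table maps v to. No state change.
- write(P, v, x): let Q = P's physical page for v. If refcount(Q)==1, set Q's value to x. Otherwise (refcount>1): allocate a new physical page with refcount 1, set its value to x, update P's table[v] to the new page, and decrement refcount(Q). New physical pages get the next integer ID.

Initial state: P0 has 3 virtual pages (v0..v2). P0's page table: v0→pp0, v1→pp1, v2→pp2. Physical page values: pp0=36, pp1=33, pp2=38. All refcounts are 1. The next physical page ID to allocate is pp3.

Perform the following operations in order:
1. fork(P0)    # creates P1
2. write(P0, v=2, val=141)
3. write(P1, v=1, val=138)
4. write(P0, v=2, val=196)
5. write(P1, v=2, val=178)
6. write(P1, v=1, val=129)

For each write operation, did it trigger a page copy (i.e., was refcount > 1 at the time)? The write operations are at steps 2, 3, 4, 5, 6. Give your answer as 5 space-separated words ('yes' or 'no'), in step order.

Op 1: fork(P0) -> P1. 3 ppages; refcounts: pp0:2 pp1:2 pp2:2
Op 2: write(P0, v2, 141). refcount(pp2)=2>1 -> COPY to pp3. 4 ppages; refcounts: pp0:2 pp1:2 pp2:1 pp3:1
Op 3: write(P1, v1, 138). refcount(pp1)=2>1 -> COPY to pp4. 5 ppages; refcounts: pp0:2 pp1:1 pp2:1 pp3:1 pp4:1
Op 4: write(P0, v2, 196). refcount(pp3)=1 -> write in place. 5 ppages; refcounts: pp0:2 pp1:1 pp2:1 pp3:1 pp4:1
Op 5: write(P1, v2, 178). refcount(pp2)=1 -> write in place. 5 ppages; refcounts: pp0:2 pp1:1 pp2:1 pp3:1 pp4:1
Op 6: write(P1, v1, 129). refcount(pp4)=1 -> write in place. 5 ppages; refcounts: pp0:2 pp1:1 pp2:1 pp3:1 pp4:1

yes yes no no no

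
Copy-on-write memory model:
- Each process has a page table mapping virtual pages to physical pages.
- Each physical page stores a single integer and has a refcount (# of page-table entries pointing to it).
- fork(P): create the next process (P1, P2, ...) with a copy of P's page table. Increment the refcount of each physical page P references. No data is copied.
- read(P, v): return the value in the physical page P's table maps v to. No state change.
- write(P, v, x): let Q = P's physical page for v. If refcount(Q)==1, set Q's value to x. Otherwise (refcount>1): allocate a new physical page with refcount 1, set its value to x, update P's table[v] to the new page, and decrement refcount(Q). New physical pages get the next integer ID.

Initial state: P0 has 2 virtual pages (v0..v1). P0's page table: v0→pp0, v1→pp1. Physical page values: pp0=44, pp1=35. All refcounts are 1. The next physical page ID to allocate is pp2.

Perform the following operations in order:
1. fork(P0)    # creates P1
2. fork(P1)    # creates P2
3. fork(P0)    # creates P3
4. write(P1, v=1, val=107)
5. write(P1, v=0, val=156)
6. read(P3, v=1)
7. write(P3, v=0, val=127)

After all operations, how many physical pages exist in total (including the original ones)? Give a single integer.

Op 1: fork(P0) -> P1. 2 ppages; refcounts: pp0:2 pp1:2
Op 2: fork(P1) -> P2. 2 ppages; refcounts: pp0:3 pp1:3
Op 3: fork(P0) -> P3. 2 ppages; refcounts: pp0:4 pp1:4
Op 4: write(P1, v1, 107). refcount(pp1)=4>1 -> COPY to pp2. 3 ppages; refcounts: pp0:4 pp1:3 pp2:1
Op 5: write(P1, v0, 156). refcount(pp0)=4>1 -> COPY to pp3. 4 ppages; refcounts: pp0:3 pp1:3 pp2:1 pp3:1
Op 6: read(P3, v1) -> 35. No state change.
Op 7: write(P3, v0, 127). refcount(pp0)=3>1 -> COPY to pp4. 5 ppages; refcounts: pp0:2 pp1:3 pp2:1 pp3:1 pp4:1

Answer: 5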